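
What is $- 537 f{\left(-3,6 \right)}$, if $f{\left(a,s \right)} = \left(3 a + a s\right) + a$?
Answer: $16110$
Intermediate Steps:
$f{\left(a,s \right)} = 4 a + a s$
$- 537 f{\left(-3,6 \right)} = - 537 \left(- 3 \left(4 + 6\right)\right) = - 537 \left(\left(-3\right) 10\right) = \left(-537\right) \left(-30\right) = 16110$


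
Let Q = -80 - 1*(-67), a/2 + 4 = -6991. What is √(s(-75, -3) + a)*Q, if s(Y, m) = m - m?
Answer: -13*I*√13990 ≈ -1537.6*I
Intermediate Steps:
a = -13990 (a = -8 + 2*(-6991) = -8 - 13982 = -13990)
s(Y, m) = 0
Q = -13 (Q = -80 + 67 = -13)
√(s(-75, -3) + a)*Q = √(0 - 13990)*(-13) = √(-13990)*(-13) = (I*√13990)*(-13) = -13*I*√13990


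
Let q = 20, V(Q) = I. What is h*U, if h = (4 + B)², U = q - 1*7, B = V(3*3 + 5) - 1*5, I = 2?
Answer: 13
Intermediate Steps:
V(Q) = 2
B = -3 (B = 2 - 1*5 = 2 - 5 = -3)
U = 13 (U = 20 - 1*7 = 20 - 7 = 13)
h = 1 (h = (4 - 3)² = 1² = 1)
h*U = 1*13 = 13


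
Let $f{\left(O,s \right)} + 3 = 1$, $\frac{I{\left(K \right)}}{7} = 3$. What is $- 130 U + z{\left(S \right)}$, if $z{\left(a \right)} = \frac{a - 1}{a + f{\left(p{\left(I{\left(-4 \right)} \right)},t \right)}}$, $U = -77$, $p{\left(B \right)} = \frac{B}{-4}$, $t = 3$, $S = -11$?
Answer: $\frac{130142}{13} \approx 10011.0$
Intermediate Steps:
$I{\left(K \right)} = 21$ ($I{\left(K \right)} = 7 \cdot 3 = 21$)
$p{\left(B \right)} = - \frac{B}{4}$ ($p{\left(B \right)} = B \left(- \frac{1}{4}\right) = - \frac{B}{4}$)
$f{\left(O,s \right)} = -2$ ($f{\left(O,s \right)} = -3 + 1 = -2$)
$z{\left(a \right)} = \frac{-1 + a}{-2 + a}$ ($z{\left(a \right)} = \frac{a - 1}{a - 2} = \frac{-1 + a}{-2 + a}$)
$- 130 U + z{\left(S \right)} = \left(-130\right) \left(-77\right) + \frac{-1 - 11}{-2 - 11} = 10010 + \frac{1}{-13} \left(-12\right) = 10010 - - \frac{12}{13} = 10010 + \frac{12}{13} = \frac{130142}{13}$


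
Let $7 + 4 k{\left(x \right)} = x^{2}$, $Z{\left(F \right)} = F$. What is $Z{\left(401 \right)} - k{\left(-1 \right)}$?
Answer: $\frac{805}{2} \approx 402.5$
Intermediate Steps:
$k{\left(x \right)} = - \frac{7}{4} + \frac{x^{2}}{4}$
$Z{\left(401 \right)} - k{\left(-1 \right)} = 401 - \left(- \frac{7}{4} + \frac{\left(-1\right)^{2}}{4}\right) = 401 - \left(- \frac{7}{4} + \frac{1}{4} \cdot 1\right) = 401 - \left(- \frac{7}{4} + \frac{1}{4}\right) = 401 - - \frac{3}{2} = 401 + \frac{3}{2} = \frac{805}{2}$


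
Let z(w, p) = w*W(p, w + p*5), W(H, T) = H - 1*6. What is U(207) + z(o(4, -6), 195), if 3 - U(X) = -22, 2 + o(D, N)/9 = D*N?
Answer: -44201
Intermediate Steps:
o(D, N) = -18 + 9*D*N (o(D, N) = -18 + 9*(D*N) = -18 + 9*D*N)
U(X) = 25 (U(X) = 3 - 1*(-22) = 3 + 22 = 25)
W(H, T) = -6 + H (W(H, T) = H - 6 = -6 + H)
z(w, p) = w*(-6 + p)
U(207) + z(o(4, -6), 195) = 25 + (-18 + 9*4*(-6))*(-6 + 195) = 25 + (-18 - 216)*189 = 25 - 234*189 = 25 - 44226 = -44201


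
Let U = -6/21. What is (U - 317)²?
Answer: 4932841/49 ≈ 1.0067e+5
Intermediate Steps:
U = -2/7 (U = -6*1/21 = -2/7 ≈ -0.28571)
(U - 317)² = (-2/7 - 317)² = (-2221/7)² = 4932841/49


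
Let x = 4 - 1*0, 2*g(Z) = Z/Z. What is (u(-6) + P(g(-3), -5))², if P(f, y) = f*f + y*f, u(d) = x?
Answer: 49/16 ≈ 3.0625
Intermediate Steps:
g(Z) = ½ (g(Z) = (Z/Z)/2 = (½)*1 = ½)
x = 4 (x = 4 + 0 = 4)
u(d) = 4
P(f, y) = f² + f*y
(u(-6) + P(g(-3), -5))² = (4 + (½ - 5)/2)² = (4 + (½)*(-9/2))² = (4 - 9/4)² = (7/4)² = 49/16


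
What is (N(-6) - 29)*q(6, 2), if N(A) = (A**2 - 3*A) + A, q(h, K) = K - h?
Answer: -76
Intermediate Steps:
N(A) = A**2 - 2*A
(N(-6) - 29)*q(6, 2) = (-6*(-2 - 6) - 29)*(2 - 1*6) = (-6*(-8) - 29)*(2 - 6) = (48 - 29)*(-4) = 19*(-4) = -76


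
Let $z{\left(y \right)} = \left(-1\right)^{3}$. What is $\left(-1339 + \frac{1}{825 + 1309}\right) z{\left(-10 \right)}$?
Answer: $\frac{2857425}{2134} \approx 1339.0$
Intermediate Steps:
$z{\left(y \right)} = -1$
$\left(-1339 + \frac{1}{825 + 1309}\right) z{\left(-10 \right)} = \left(-1339 + \frac{1}{825 + 1309}\right) \left(-1\right) = \left(-1339 + \frac{1}{2134}\right) \left(-1\right) = \left(- \frac{2857425}{2134}\right) \left(-1\right) = \frac{2857425}{2134}$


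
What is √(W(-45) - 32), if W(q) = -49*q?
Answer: √2173 ≈ 46.615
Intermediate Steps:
√(W(-45) - 32) = √(-49*(-45) - 32) = √(2205 - 32) = √2173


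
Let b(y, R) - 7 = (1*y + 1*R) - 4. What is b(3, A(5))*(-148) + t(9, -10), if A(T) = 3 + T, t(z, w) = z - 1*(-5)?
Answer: -2058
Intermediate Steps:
t(z, w) = 5 + z (t(z, w) = z + 5 = 5 + z)
b(y, R) = 3 + R + y (b(y, R) = 7 + ((1*y + 1*R) - 4) = 7 + ((y + R) - 4) = 7 + ((R + y) - 4) = 7 + (-4 + R + y) = 3 + R + y)
b(3, A(5))*(-148) + t(9, -10) = (3 + (3 + 5) + 3)*(-148) + (5 + 9) = (3 + 8 + 3)*(-148) + 14 = 14*(-148) + 14 = -2072 + 14 = -2058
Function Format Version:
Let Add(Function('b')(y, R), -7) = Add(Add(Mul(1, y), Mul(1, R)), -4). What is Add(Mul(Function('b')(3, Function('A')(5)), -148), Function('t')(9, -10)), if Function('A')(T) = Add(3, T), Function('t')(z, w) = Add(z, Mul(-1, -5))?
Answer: -2058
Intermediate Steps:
Function('t')(z, w) = Add(5, z) (Function('t')(z, w) = Add(z, 5) = Add(5, z))
Function('b')(y, R) = Add(3, R, y) (Function('b')(y, R) = Add(7, Add(Add(Mul(1, y), Mul(1, R)), -4)) = Add(7, Add(Add(y, R), -4)) = Add(7, Add(Add(R, y), -4)) = Add(7, Add(-4, R, y)) = Add(3, R, y))
Add(Mul(Function('b')(3, Function('A')(5)), -148), Function('t')(9, -10)) = Add(Mul(Add(3, Add(3, 5), 3), -148), Add(5, 9)) = Add(Mul(Add(3, 8, 3), -148), 14) = Add(Mul(14, -148), 14) = Add(-2072, 14) = -2058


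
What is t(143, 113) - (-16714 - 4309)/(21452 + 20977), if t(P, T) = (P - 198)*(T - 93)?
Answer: -46650877/42429 ≈ -1099.5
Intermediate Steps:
t(P, T) = (-198 + P)*(-93 + T)
t(143, 113) - (-16714 - 4309)/(21452 + 20977) = (18414 - 198*113 - 93*143 + 143*113) - (-16714 - 4309)/(21452 + 20977) = (18414 - 22374 - 13299 + 16159) - (-21023)/42429 = -1100 - (-21023)/42429 = -1100 - 1*(-21023/42429) = -1100 + 21023/42429 = -46650877/42429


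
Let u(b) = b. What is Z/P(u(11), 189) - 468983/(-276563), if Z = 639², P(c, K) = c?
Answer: 112931639536/3042193 ≈ 37122.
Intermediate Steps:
Z = 408321
Z/P(u(11), 189) - 468983/(-276563) = 408321/11 - 468983/(-276563) = 408321*(1/11) - 468983*(-1/276563) = 408321/11 + 468983/276563 = 112931639536/3042193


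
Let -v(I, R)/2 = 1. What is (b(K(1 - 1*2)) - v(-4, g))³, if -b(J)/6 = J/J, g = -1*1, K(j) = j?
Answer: -64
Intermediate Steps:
g = -1
v(I, R) = -2 (v(I, R) = -2*1 = -2)
b(J) = -6 (b(J) = -6*J/J = -6*1 = -6)
(b(K(1 - 1*2)) - v(-4, g))³ = (-6 - 1*(-2))³ = (-6 + 2)³ = (-4)³ = -64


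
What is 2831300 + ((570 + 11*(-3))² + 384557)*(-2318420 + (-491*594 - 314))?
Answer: -1756595123988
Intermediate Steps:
2831300 + ((570 + 11*(-3))² + 384557)*(-2318420 + (-491*594 - 314)) = 2831300 + ((570 - 33)² + 384557)*(-2318420 + (-291654 - 314)) = 2831300 + (537² + 384557)*(-2318420 - 291968) = 2831300 + (288369 + 384557)*(-2610388) = 2831300 + 672926*(-2610388) = 2831300 - 1756597955288 = -1756595123988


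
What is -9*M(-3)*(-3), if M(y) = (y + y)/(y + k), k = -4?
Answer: 162/7 ≈ 23.143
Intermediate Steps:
M(y) = 2*y/(-4 + y) (M(y) = (y + y)/(y - 4) = (2*y)/(-4 + y) = 2*y/(-4 + y))
-9*M(-3)*(-3) = -18*(-3)/(-4 - 3)*(-3) = -18*(-3)/(-7)*(-3) = -18*(-3)*(-1)/7*(-3) = -9*6/7*(-3) = -54/7*(-3) = 162/7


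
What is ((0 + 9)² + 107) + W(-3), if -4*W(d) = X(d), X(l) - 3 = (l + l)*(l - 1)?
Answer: 725/4 ≈ 181.25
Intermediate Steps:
X(l) = 3 + 2*l*(-1 + l) (X(l) = 3 + (l + l)*(l - 1) = 3 + (2*l)*(-1 + l) = 3 + 2*l*(-1 + l))
W(d) = -¾ + d/2 - d²/2 (W(d) = -(3 - 2*d + 2*d²)/4 = -¾ + d/2 - d²/2)
((0 + 9)² + 107) + W(-3) = ((0 + 9)² + 107) + (-¾ + (½)*(-3) - ½*(-3)²) = (9² + 107) + (-¾ - 3/2 - ½*9) = (81 + 107) + (-¾ - 3/2 - 9/2) = 188 - 27/4 = 725/4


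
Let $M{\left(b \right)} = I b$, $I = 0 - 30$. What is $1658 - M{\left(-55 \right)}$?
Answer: $8$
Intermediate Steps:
$I = -30$ ($I = 0 - 30 = -30$)
$M{\left(b \right)} = - 30 b$
$1658 - M{\left(-55 \right)} = 1658 - \left(-30\right) \left(-55\right) = 1658 - 1650 = 8$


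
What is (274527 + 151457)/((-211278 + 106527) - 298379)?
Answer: -16384/15505 ≈ -1.0567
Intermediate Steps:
(274527 + 151457)/((-211278 + 106527) - 298379) = 425984/(-104751 - 298379) = 425984/(-403130) = 425984*(-1/403130) = -16384/15505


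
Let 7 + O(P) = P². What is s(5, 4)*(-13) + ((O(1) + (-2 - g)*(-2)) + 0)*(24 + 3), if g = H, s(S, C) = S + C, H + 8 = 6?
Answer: -279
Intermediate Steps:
H = -2 (H = -8 + 6 = -2)
s(S, C) = C + S
g = -2
O(P) = -7 + P²
s(5, 4)*(-13) + ((O(1) + (-2 - g)*(-2)) + 0)*(24 + 3) = (4 + 5)*(-13) + (((-7 + 1²) + (-2 - 1*(-2))*(-2)) + 0)*(24 + 3) = 9*(-13) + (((-7 + 1) + (-2 + 2)*(-2)) + 0)*27 = -117 + ((-6 + 0*(-2)) + 0)*27 = -117 + ((-6 + 0) + 0)*27 = -117 + (-6 + 0)*27 = -117 - 6*27 = -117 - 162 = -279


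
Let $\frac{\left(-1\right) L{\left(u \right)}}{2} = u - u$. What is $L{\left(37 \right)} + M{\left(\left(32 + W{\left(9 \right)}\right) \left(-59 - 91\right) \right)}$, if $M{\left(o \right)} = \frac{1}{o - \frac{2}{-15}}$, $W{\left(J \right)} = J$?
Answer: $- \frac{15}{92248} \approx -0.00016261$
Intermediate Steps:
$L{\left(u \right)} = 0$ ($L{\left(u \right)} = - 2 \left(u - u\right) = \left(-2\right) 0 = 0$)
$M{\left(o \right)} = \frac{1}{\frac{2}{15} + o}$ ($M{\left(o \right)} = \frac{1}{o - - \frac{2}{15}} = \frac{1}{o + \frac{2}{15}} = \frac{1}{\frac{2}{15} + o}$)
$L{\left(37 \right)} + M{\left(\left(32 + W{\left(9 \right)}\right) \left(-59 - 91\right) \right)} = 0 + \frac{15}{2 + 15 \left(32 + 9\right) \left(-59 - 91\right)} = 0 + \frac{15}{2 + 15 \cdot 41 \left(-150\right)} = 0 + \frac{15}{2 + 15 \left(-6150\right)} = 0 + \frac{15}{2 - 92250} = 0 + \frac{15}{-92248} = 0 + 15 \left(- \frac{1}{92248}\right) = 0 - \frac{15}{92248} = - \frac{15}{92248}$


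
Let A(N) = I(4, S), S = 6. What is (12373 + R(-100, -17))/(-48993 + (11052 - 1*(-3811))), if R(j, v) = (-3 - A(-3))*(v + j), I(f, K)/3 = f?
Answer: -7064/17065 ≈ -0.41395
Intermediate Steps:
I(f, K) = 3*f
A(N) = 12 (A(N) = 3*4 = 12)
R(j, v) = -15*j - 15*v (R(j, v) = (-3 - 1*12)*(v + j) = (-3 - 12)*(j + v) = -15*(j + v) = -15*j - 15*v)
(12373 + R(-100, -17))/(-48993 + (11052 - 1*(-3811))) = (12373 + (-15*(-100) - 15*(-17)))/(-48993 + (11052 - 1*(-3811))) = (12373 + (1500 + 255))/(-48993 + (11052 + 3811)) = (12373 + 1755)/(-48993 + 14863) = 14128/(-34130) = 14128*(-1/34130) = -7064/17065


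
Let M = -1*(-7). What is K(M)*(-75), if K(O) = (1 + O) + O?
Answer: -1125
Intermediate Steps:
M = 7
K(O) = 1 + 2*O
K(M)*(-75) = (1 + 2*7)*(-75) = (1 + 14)*(-75) = 15*(-75) = -1125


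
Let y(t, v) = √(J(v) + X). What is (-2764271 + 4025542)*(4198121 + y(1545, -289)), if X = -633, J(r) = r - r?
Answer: 5294968271791 + 1261271*I*√633 ≈ 5.295e+12 + 3.1733e+7*I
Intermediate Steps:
J(r) = 0
y(t, v) = I*√633 (y(t, v) = √(0 - 633) = √(-633) = I*√633)
(-2764271 + 4025542)*(4198121 + y(1545, -289)) = (-2764271 + 4025542)*(4198121 + I*√633) = 1261271*(4198121 + I*√633) = 5294968271791 + 1261271*I*√633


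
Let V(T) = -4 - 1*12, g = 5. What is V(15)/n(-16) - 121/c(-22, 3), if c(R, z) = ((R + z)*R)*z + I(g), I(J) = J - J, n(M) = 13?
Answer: -1967/1482 ≈ -1.3273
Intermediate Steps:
V(T) = -16 (V(T) = -4 - 12 = -16)
I(J) = 0
c(R, z) = R*z*(R + z) (c(R, z) = ((R + z)*R)*z + 0 = (R*(R + z))*z + 0 = R*z*(R + z) + 0 = R*z*(R + z))
V(15)/n(-16) - 121/c(-22, 3) = -16/13 - 121*(-1/(66*(-22 + 3))) = -16*1/13 - 121/((-22*3*(-19))) = -16/13 - 121/1254 = -16/13 - 121*1/1254 = -16/13 - 11/114 = -1967/1482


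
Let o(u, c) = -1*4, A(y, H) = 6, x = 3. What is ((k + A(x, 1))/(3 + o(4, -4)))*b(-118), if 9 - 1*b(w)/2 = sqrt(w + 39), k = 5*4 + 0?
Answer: -468 + 52*I*sqrt(79) ≈ -468.0 + 462.19*I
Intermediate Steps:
k = 20 (k = 20 + 0 = 20)
b(w) = 18 - 2*sqrt(39 + w) (b(w) = 18 - 2*sqrt(w + 39) = 18 - 2*sqrt(39 + w))
o(u, c) = -4
((k + A(x, 1))/(3 + o(4, -4)))*b(-118) = ((20 + 6)/(3 - 4))*(18 - 2*sqrt(39 - 118)) = (26/(-1))*(18 - 2*I*sqrt(79)) = (26*(-1))*(18 - 2*I*sqrt(79)) = -26*(18 - 2*I*sqrt(79)) = -468 + 52*I*sqrt(79)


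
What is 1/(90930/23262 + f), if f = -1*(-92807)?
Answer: 3877/359827894 ≈ 1.0775e-5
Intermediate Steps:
f = 92807
1/(90930/23262 + f) = 1/(90930/23262 + 92807) = 1/(90930*(1/23262) + 92807) = 1/(15155/3877 + 92807) = 1/(359827894/3877) = 3877/359827894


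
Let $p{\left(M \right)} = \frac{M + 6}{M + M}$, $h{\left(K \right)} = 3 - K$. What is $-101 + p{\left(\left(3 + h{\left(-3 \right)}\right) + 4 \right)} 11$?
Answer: $- \frac{2417}{26} \approx -92.962$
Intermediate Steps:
$p{\left(M \right)} = \frac{6 + M}{2 M}$
$-101 + p{\left(\left(3 + h{\left(-3 \right)}\right) + 4 \right)} 11 = -101 + \frac{6 + \left(\left(3 + \left(3 - -3\right)\right) + 4\right)}{2 \left(\left(3 + \left(3 - -3\right)\right) + 4\right)} 11 = -101 + \frac{6 + \left(\left(3 + \left(3 + 3\right)\right) + 4\right)}{2 \left(\left(3 + \left(3 + 3\right)\right) + 4\right)} 11 = -101 + \frac{6 + \left(\left(3 + 6\right) + 4\right)}{2 \left(\left(3 + 6\right) + 4\right)} 11 = -101 + \frac{6 + \left(9 + 4\right)}{2 \left(9 + 4\right)} 11 = -101 + \frac{6 + 13}{2 \cdot 13} \cdot 11 = -101 + \frac{1}{2} \cdot \frac{1}{13} \cdot 19 \cdot 11 = -101 + \frac{19}{26} \cdot 11 = -101 + \frac{209}{26} = - \frac{2417}{26}$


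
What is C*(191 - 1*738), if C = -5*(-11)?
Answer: -30085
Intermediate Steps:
C = 55
C*(191 - 1*738) = 55*(191 - 1*738) = 55*(191 - 738) = 55*(-547) = -30085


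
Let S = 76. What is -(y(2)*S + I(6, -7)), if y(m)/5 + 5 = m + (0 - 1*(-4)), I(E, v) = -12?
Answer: -368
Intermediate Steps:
y(m) = -5 + 5*m (y(m) = -25 + 5*(m + (0 - 1*(-4))) = -25 + 5*(m + (0 + 4)) = -25 + 5*(m + 4) = -25 + 5*(4 + m) = -25 + (20 + 5*m) = -5 + 5*m)
-(y(2)*S + I(6, -7)) = -((-5 + 5*2)*76 - 12) = -((-5 + 10)*76 - 12) = -(5*76 - 12) = -(380 - 12) = -1*368 = -368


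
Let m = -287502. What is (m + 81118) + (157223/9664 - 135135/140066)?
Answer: -139670108828169/676798912 ≈ -2.0637e+5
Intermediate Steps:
(m + 81118) + (157223/9664 - 135135/140066) = (-287502 + 81118) + (157223/9664 - 135135/140066) = -206384 + (157223*(1/9664) - 135135*1/140066) = -206384 + (157223/9664 - 135135/140066) = -206384 + 10357826039/676798912 = -139670108828169/676798912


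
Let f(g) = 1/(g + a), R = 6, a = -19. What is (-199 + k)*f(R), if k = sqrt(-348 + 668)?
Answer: 199/13 - 8*sqrt(5)/13 ≈ 13.932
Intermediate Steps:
f(g) = 1/(-19 + g) (f(g) = 1/(g - 19) = 1/(-19 + g))
k = 8*sqrt(5) (k = sqrt(320) = 8*sqrt(5) ≈ 17.889)
(-199 + k)*f(R) = (-199 + 8*sqrt(5))/(-19 + 6) = (-199 + 8*sqrt(5))/(-13) = (-199 + 8*sqrt(5))*(-1/13) = 199/13 - 8*sqrt(5)/13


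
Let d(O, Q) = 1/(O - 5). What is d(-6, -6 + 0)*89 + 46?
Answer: 417/11 ≈ 37.909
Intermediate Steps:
d(O, Q) = 1/(-5 + O)
d(-6, -6 + 0)*89 + 46 = 89/(-5 - 6) + 46 = 89/(-11) + 46 = -1/11*89 + 46 = -89/11 + 46 = 417/11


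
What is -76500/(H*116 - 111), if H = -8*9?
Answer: 25500/2821 ≈ 9.0394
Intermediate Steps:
H = -72
-76500/(H*116 - 111) = -76500/(-72*116 - 111) = -76500/(-8352 - 111) = -76500/(-8463) = -76500*(-1/8463) = 25500/2821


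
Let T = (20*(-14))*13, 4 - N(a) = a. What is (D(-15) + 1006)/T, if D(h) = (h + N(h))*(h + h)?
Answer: -443/1820 ≈ -0.24341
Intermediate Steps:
N(a) = 4 - a
D(h) = 8*h (D(h) = (h + (4 - h))*(h + h) = 4*(2*h) = 8*h)
T = -3640 (T = -280*13 = -3640)
(D(-15) + 1006)/T = (8*(-15) + 1006)/(-3640) = (-120 + 1006)*(-1/3640) = 886*(-1/3640) = -443/1820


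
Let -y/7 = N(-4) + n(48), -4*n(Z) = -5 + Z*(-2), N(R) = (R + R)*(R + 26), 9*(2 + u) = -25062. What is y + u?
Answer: -20777/12 ≈ -1731.4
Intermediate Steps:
u = -8360/3 (u = -2 + (⅑)*(-25062) = -2 - 8354/3 = -8360/3 ≈ -2786.7)
N(R) = 2*R*(26 + R) (N(R) = (2*R)*(26 + R) = 2*R*(26 + R))
n(Z) = 5/4 + Z/2 (n(Z) = -(-5 + Z*(-2))/4 = -(-5 - 2*Z)/4 = 5/4 + Z/2)
y = 4221/4 (y = -7*(2*(-4)*(26 - 4) + (5/4 + (½)*48)) = -7*(2*(-4)*22 + (5/4 + 24)) = -7*(-176 + 101/4) = -7*(-603/4) = 4221/4 ≈ 1055.3)
y + u = 4221/4 - 8360/3 = -20777/12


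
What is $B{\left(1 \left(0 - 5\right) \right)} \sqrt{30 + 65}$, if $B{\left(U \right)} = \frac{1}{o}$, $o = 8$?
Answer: $\frac{\sqrt{95}}{8} \approx 1.2183$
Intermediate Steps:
$B{\left(U \right)} = \frac{1}{8}$
$B{\left(1 \left(0 - 5\right) \right)} \sqrt{30 + 65} = \frac{\sqrt{30 + 65}}{8} = \frac{\sqrt{95}}{8}$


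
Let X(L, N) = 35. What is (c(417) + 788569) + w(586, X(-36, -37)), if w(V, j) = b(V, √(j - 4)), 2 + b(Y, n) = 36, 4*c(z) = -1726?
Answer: 1576343/2 ≈ 7.8817e+5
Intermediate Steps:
c(z) = -863/2 (c(z) = (¼)*(-1726) = -863/2)
b(Y, n) = 34 (b(Y, n) = -2 + 36 = 34)
w(V, j) = 34
(c(417) + 788569) + w(586, X(-36, -37)) = (-863/2 + 788569) + 34 = 1576275/2 + 34 = 1576343/2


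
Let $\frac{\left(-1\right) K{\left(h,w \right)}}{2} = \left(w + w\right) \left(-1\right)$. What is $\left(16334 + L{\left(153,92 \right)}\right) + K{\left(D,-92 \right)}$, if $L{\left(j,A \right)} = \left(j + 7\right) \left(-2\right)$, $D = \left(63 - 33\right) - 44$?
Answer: $15646$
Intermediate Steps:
$D = -14$ ($D = 30 - 44 = -14$)
$L{\left(j,A \right)} = -14 - 2 j$ ($L{\left(j,A \right)} = \left(7 + j\right) \left(-2\right) = -14 - 2 j$)
$K{\left(h,w \right)} = 4 w$ ($K{\left(h,w \right)} = - 2 \left(w + w\right) \left(-1\right) = - 2 \cdot 2 w \left(-1\right) = - 2 \left(- 2 w\right) = 4 w$)
$\left(16334 + L{\left(153,92 \right)}\right) + K{\left(D,-92 \right)} = \left(16334 - 320\right) + 4 \left(-92\right) = \left(16334 - 320\right) - 368 = 16014 - 368 = 15646$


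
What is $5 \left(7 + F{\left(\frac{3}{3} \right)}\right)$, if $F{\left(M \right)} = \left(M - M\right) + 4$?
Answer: $55$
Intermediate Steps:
$F{\left(M \right)} = 4$ ($F{\left(M \right)} = 0 + 4 = 4$)
$5 \left(7 + F{\left(\frac{3}{3} \right)}\right) = 5 \left(7 + 4\right) = 5 \cdot 11 = 55$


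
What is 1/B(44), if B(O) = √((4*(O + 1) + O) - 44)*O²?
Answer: √5/58080 ≈ 3.8500e-5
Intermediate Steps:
B(O) = O²*√(-40 + 5*O) (B(O) = √((4*(1 + O) + O) - 44)*O² = √(((4 + 4*O) + O) - 44)*O² = √((4 + 5*O) - 44)*O² = √(-40 + 5*O)*O² = O²*√(-40 + 5*O))
1/B(44) = 1/(44²*√(-40 + 5*44)) = 1/(1936*√(-40 + 220)) = 1/(1936*√180) = 1/(1936*(6*√5)) = 1/(11616*√5) = √5/58080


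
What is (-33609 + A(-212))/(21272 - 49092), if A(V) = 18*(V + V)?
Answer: 41241/27820 ≈ 1.4824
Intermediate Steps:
A(V) = 36*V (A(V) = 18*(2*V) = 36*V)
(-33609 + A(-212))/(21272 - 49092) = (-33609 + 36*(-212))/(21272 - 49092) = (-33609 - 7632)/(-27820) = -41241*(-1/27820) = 41241/27820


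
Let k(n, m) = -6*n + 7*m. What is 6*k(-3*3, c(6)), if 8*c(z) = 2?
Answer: 669/2 ≈ 334.50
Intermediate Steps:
c(z) = 1/4 (c(z) = (1/8)*2 = 1/4)
6*k(-3*3, c(6)) = 6*(-(-18)*3 + 7*(1/4)) = 6*(-6*(-9) + 7/4) = 6*(54 + 7/4) = 6*(223/4) = 669/2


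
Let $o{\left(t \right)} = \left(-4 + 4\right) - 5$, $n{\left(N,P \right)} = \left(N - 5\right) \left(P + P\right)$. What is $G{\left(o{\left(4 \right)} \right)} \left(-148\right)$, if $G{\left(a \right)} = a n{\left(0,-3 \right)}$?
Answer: $22200$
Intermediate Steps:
$n{\left(N,P \right)} = 2 P \left(-5 + N\right)$ ($n{\left(N,P \right)} = \left(-5 + N\right) 2 P = 2 P \left(-5 + N\right)$)
$o{\left(t \right)} = -5$ ($o{\left(t \right)} = 0 - 5 = -5$)
$G{\left(a \right)} = 30 a$ ($G{\left(a \right)} = a 2 \left(-3\right) \left(-5 + 0\right) = a 2 \left(-3\right) \left(-5\right) = a 30 = 30 a$)
$G{\left(o{\left(4 \right)} \right)} \left(-148\right) = 30 \left(-5\right) \left(-148\right) = \left(-150\right) \left(-148\right) = 22200$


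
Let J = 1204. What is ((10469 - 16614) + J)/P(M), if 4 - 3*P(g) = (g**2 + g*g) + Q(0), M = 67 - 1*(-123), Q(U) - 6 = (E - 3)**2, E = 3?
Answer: 14823/72202 ≈ 0.20530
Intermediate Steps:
Q(U) = 6 (Q(U) = 6 + (3 - 3)**2 = 6 + 0**2 = 6 + 0 = 6)
M = 190 (M = 67 + 123 = 190)
P(g) = -2/3 - 2*g**2/3 (P(g) = 4/3 - ((g**2 + g*g) + 6)/3 = 4/3 - ((g**2 + g**2) + 6)/3 = 4/3 - (2*g**2 + 6)/3 = 4/3 - (6 + 2*g**2)/3 = 4/3 + (-2 - 2*g**2/3) = -2/3 - 2*g**2/3)
((10469 - 16614) + J)/P(M) = ((10469 - 16614) + 1204)/(-2/3 - 2/3*190**2) = (-6145 + 1204)/(-2/3 - 2/3*36100) = -4941/(-2/3 - 72200/3) = -4941/(-72202/3) = -4941*(-3/72202) = 14823/72202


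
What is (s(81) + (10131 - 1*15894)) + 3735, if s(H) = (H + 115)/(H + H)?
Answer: -164170/81 ≈ -2026.8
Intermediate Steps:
s(H) = (115 + H)/(2*H) (s(H) = (115 + H)/((2*H)) = (115 + H)*(1/(2*H)) = (115 + H)/(2*H))
(s(81) + (10131 - 1*15894)) + 3735 = ((1/2)*(115 + 81)/81 + (10131 - 1*15894)) + 3735 = ((1/2)*(1/81)*196 + (10131 - 15894)) + 3735 = (98/81 - 5763) + 3735 = -466705/81 + 3735 = -164170/81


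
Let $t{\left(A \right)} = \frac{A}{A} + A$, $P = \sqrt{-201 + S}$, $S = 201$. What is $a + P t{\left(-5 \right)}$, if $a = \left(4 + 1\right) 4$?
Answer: $20$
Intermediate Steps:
$P = 0$ ($P = \sqrt{-201 + 201} = \sqrt{0} = 0$)
$a = 20$ ($a = 5 \cdot 4 = 20$)
$t{\left(A \right)} = 1 + A$
$a + P t{\left(-5 \right)} = 20 + 0 \left(1 - 5\right) = 20 + 0 \left(-4\right) = 20 + 0 = 20$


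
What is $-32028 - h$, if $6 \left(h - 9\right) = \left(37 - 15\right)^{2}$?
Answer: $- \frac{96353}{3} \approx -32118.0$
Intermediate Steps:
$h = \frac{269}{3}$ ($h = 9 + \frac{\left(37 - 15\right)^{2}}{6} = 9 + \frac{22^{2}}{6} = 9 + \frac{1}{6} \cdot 484 = 9 + \frac{242}{3} = \frac{269}{3} \approx 89.667$)
$-32028 - h = -32028 - \frac{269}{3} = - \frac{96353}{3}$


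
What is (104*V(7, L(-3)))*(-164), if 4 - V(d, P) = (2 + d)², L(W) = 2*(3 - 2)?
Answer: 1313312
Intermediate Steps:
L(W) = 2 (L(W) = 2*1 = 2)
V(d, P) = 4 - (2 + d)²
(104*V(7, L(-3)))*(-164) = (104*(4 - (2 + 7)²))*(-164) = (104*(4 - 1*9²))*(-164) = (104*(4 - 1*81))*(-164) = (104*(4 - 81))*(-164) = (104*(-77))*(-164) = -8008*(-164) = 1313312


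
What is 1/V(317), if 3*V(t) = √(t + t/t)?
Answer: √318/106 ≈ 0.16823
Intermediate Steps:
V(t) = √(1 + t)/3 (V(t) = √(t + t/t)/3 = √(t + 1)/3 = √(1 + t)/3)
1/V(317) = 1/(√(1 + 317)/3) = 1/(√318/3) = √318/106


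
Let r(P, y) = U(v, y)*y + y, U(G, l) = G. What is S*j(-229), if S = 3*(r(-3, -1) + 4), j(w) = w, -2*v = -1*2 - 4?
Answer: 0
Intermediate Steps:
v = 3 (v = -(-1*2 - 4)/2 = -(-2 - 4)/2 = -½*(-6) = 3)
r(P, y) = 4*y (r(P, y) = 3*y + y = 4*y)
S = 0 (S = 3*(4*(-1) + 4) = 3*(-4 + 4) = 3*0 = 0)
S*j(-229) = 0*(-229) = 0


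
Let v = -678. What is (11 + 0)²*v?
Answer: -82038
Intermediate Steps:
(11 + 0)²*v = (11 + 0)²*(-678) = 11²*(-678) = 121*(-678) = -82038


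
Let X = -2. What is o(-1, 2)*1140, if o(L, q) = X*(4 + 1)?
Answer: -11400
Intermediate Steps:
o(L, q) = -10 (o(L, q) = -2*(4 + 1) = -2*5 = -10)
o(-1, 2)*1140 = -10*1140 = -11400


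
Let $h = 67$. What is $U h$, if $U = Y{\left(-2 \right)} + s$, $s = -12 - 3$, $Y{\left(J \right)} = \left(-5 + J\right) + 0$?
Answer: $-1474$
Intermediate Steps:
$Y{\left(J \right)} = -5 + J$
$s = -15$ ($s = -12 - 3 = -15$)
$U = -22$ ($U = \left(-5 - 2\right) - 15 = -7 - 15 = -22$)
$U h = \left(-22\right) 67 = -1474$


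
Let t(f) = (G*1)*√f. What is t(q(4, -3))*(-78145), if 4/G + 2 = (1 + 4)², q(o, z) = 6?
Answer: -312580*√6/23 ≈ -33290.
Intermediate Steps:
G = 4/23 (G = 4/(-2 + (1 + 4)²) = 4/(-2 + 5²) = 4/(-2 + 25) = 4/23 ≈ 0.17391)
t(f) = 4*√f/23 (t(f) = ((4/23)*1)*√f = 4*√f/23)
t(q(4, -3))*(-78145) = (4*√6/23)*(-78145) = -312580*√6/23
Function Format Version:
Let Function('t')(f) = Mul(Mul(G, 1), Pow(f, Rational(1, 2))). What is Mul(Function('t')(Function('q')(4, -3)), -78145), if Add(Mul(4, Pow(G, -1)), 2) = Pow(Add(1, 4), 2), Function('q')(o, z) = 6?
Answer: Mul(Rational(-312580, 23), Pow(6, Rational(1, 2))) ≈ -33290.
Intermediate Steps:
G = Rational(4, 23) (G = Mul(4, Pow(Add(-2, Pow(Add(1, 4), 2)), -1)) = Mul(4, Pow(Add(-2, Pow(5, 2)), -1)) = Mul(4, Pow(Add(-2, 25), -1)) = Mul(4, Pow(23, -1)) = Mul(4, Rational(1, 23)) = Rational(4, 23) ≈ 0.17391)
Function('t')(f) = Mul(Rational(4, 23), Pow(f, Rational(1, 2))) (Function('t')(f) = Mul(Mul(Rational(4, 23), 1), Pow(f, Rational(1, 2))) = Mul(Rational(4, 23), Pow(f, Rational(1, 2))))
Mul(Function('t')(Function('q')(4, -3)), -78145) = Mul(Mul(Rational(4, 23), Pow(6, Rational(1, 2))), -78145) = Mul(Rational(-312580, 23), Pow(6, Rational(1, 2)))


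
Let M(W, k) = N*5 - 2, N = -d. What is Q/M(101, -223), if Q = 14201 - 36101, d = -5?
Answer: -21900/23 ≈ -952.17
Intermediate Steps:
Q = -21900
N = 5 (N = -1*(-5) = 5)
M(W, k) = 23 (M(W, k) = 5*5 - 2 = 25 - 2 = 23)
Q/M(101, -223) = -21900/23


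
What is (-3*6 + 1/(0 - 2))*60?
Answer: -1110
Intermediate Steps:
(-3*6 + 1/(0 - 2))*60 = (-18 + 1/(-2))*60 = (-18 - 1/2)*60 = -37/2*60 = -1110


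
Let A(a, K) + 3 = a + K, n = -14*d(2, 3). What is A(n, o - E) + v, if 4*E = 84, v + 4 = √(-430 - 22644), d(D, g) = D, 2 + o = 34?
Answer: -24 + I*√23074 ≈ -24.0 + 151.9*I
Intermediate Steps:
o = 32 (o = -2 + 34 = 32)
v = -4 + I*√23074 (v = -4 + √(-430 - 22644) = -4 + √(-23074) = -4 + I*√23074 ≈ -4.0 + 151.9*I)
n = -28 (n = -14*2 = -28)
E = 21 (E = (¼)*84 = 21)
A(a, K) = -3 + K + a (A(a, K) = -3 + (a + K) = -3 + (K + a) = -3 + K + a)
A(n, o - E) + v = (-3 + (32 - 1*21) - 28) + (-4 + I*√23074) = (-3 + (32 - 21) - 28) + (-4 + I*√23074) = (-3 + 11 - 28) + (-4 + I*√23074) = -20 + (-4 + I*√23074) = -24 + I*√23074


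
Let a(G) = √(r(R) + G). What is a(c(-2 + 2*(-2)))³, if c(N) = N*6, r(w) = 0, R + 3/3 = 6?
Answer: -216*I ≈ -216.0*I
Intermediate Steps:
R = 5 (R = -1 + 6 = 5)
c(N) = 6*N
a(G) = √G (a(G) = √(0 + G) = √G)
a(c(-2 + 2*(-2)))³ = (√(6*(-2 + 2*(-2))))³ = (√(6*(-2 - 4)))³ = (√(6*(-6)))³ = (√(-36))³ = (6*I)³ = -216*I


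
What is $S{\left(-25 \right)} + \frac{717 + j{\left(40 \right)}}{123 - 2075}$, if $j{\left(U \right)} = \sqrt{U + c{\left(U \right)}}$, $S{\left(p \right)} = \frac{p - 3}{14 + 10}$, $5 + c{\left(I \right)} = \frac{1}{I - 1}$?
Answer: $- \frac{8983}{5856} - \frac{\sqrt{53274}}{76128} \approx -1.537$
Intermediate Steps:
$c{\left(I \right)} = -5 + \frac{1}{-1 + I}$ ($c{\left(I \right)} = -5 + \frac{1}{I - 1} = -5 + \frac{1}{-1 + I}$)
$S{\left(p \right)} = - \frac{1}{8} + \frac{p}{24}$ ($S{\left(p \right)} = \frac{-3 + p}{24} = \left(-3 + p\right) \frac{1}{24} = - \frac{1}{8} + \frac{p}{24}$)
$j{\left(U \right)} = \sqrt{U + \frac{6 - 5 U}{-1 + U}}$
$S{\left(-25 \right)} + \frac{717 + j{\left(40 \right)}}{123 - 2075} = \left(- \frac{1}{8} + \frac{1}{24} \left(-25\right)\right) + \frac{717 + \sqrt{\frac{6 + 40^{2} - 240}{-1 + 40}}}{123 - 2075} = \left(- \frac{1}{8} - \frac{25}{24}\right) + \frac{717 + \sqrt{\frac{6 + 1600 - 240}{39}}}{-1952} = - \frac{7}{6} + \left(717 + \sqrt{\frac{1}{39} \cdot 1366}\right) \left(- \frac{1}{1952}\right) = - \frac{7}{6} + \left(717 + \sqrt{\frac{1366}{39}}\right) \left(- \frac{1}{1952}\right) = - \frac{7}{6} + \left(717 + \frac{\sqrt{53274}}{39}\right) \left(- \frac{1}{1952}\right) = - \frac{7}{6} - \left(\frac{717}{1952} + \frac{\sqrt{53274}}{76128}\right) = - \frac{8983}{5856} - \frac{\sqrt{53274}}{76128}$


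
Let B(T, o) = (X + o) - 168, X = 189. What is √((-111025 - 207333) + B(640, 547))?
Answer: 3*I*√35310 ≈ 563.73*I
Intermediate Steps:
B(T, o) = 21 + o (B(T, o) = (189 + o) - 168 = 21 + o)
√((-111025 - 207333) + B(640, 547)) = √((-111025 - 207333) + (21 + 547)) = √(-318358 + 568) = √(-317790) = 3*I*√35310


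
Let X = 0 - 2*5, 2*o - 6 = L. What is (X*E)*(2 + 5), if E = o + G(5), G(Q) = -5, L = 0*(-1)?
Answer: 140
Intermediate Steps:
L = 0
o = 3 (o = 3 + (½)*0 = 3 + 0 = 3)
X = -10 (X = 0 - 10 = -10)
E = -2 (E = 3 - 5 = -2)
(X*E)*(2 + 5) = (-10*(-2))*(2 + 5) = 20*7 = 140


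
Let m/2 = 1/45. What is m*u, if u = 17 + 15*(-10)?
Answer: -266/45 ≈ -5.9111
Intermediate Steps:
m = 2/45 ≈ 0.044444
u = -133 (u = 17 - 150 = -133)
m*u = (2/45)*(-133) = -266/45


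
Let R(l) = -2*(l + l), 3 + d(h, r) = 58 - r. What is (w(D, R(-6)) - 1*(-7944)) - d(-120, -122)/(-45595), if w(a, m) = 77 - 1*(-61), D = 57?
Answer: 368498967/45595 ≈ 8082.0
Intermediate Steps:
d(h, r) = 55 - r (d(h, r) = -3 + (58 - r) = 55 - r)
R(l) = -4*l
w(a, m) = 138 (w(a, m) = 77 + 61 = 138)
(w(D, R(-6)) - 1*(-7944)) - d(-120, -122)/(-45595) = (138 - 1*(-7944)) - (55 - 1*(-122))/(-45595) = (138 + 7944) - (55 + 122)*(-1)/45595 = 8082 - 177*(-1)/45595 = 8082 - 1*(-177/45595) = 8082 + 177/45595 = 368498967/45595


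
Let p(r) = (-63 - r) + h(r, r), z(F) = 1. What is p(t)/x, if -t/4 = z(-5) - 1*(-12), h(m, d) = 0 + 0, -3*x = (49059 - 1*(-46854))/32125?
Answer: 353375/31971 ≈ 11.053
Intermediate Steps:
x = -31971/32125 (x = -(49059 - 1*(-46854))/(3*32125) = -(49059 + 46854)/(3*32125) = -31971/32125 ≈ -0.99521)
h(m, d) = 0
t = -52 (t = -4*(1 - 1*(-12)) = -4*(1 + 12) = -4*13 = -52)
p(r) = -63 - r (p(r) = (-63 - r) + 0 = -63 - r)
p(t)/x = (-63 - 1*(-52))/(-31971/32125) = (-63 + 52)*(-32125/31971) = -11*(-32125/31971) = 353375/31971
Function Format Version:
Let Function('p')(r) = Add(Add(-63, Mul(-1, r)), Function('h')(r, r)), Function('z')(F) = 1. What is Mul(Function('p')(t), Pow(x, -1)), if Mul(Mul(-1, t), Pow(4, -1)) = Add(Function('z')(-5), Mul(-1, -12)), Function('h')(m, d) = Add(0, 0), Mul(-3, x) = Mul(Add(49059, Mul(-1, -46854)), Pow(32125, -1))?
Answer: Rational(353375, 31971) ≈ 11.053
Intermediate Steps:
x = Rational(-31971, 32125) (x = Mul(Rational(-1, 3), Mul(Add(49059, Mul(-1, -46854)), Pow(32125, -1))) = Mul(Rational(-1, 3), Mul(Add(49059, 46854), Rational(1, 32125))) = Mul(Rational(-1, 3), Mul(95913, Rational(1, 32125))) = Mul(Rational(-1, 3), Rational(95913, 32125)) = Rational(-31971, 32125) ≈ -0.99521)
Function('h')(m, d) = 0
t = -52 (t = Mul(-4, Add(1, Mul(-1, -12))) = Mul(-4, Add(1, 12)) = Mul(-4, 13) = -52)
Function('p')(r) = Add(-63, Mul(-1, r)) (Function('p')(r) = Add(Add(-63, Mul(-1, r)), 0) = Add(-63, Mul(-1, r)))
Mul(Function('p')(t), Pow(x, -1)) = Mul(Add(-63, Mul(-1, -52)), Pow(Rational(-31971, 32125), -1)) = Mul(Add(-63, 52), Rational(-32125, 31971)) = Mul(-11, Rational(-32125, 31971)) = Rational(353375, 31971)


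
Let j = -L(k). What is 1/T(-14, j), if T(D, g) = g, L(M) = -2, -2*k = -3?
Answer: ½ ≈ 0.50000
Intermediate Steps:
k = 3/2 (k = -½*(-3) = 3/2 ≈ 1.5000)
j = 2 (j = -1*(-2) = 2)
1/T(-14, j) = 1/2 = ½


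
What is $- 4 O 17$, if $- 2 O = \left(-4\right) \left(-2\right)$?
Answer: $272$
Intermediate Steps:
$O = -4$ ($O = - \frac{\left(-4\right) \left(-2\right)}{2} = \left(- \frac{1}{2}\right) 8 = -4$)
$- 4 O 17 = \left(-4\right) \left(-4\right) 17 = 16 \cdot 17 = 272$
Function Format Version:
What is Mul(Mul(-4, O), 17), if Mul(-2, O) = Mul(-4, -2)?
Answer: 272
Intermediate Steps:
O = -4 (O = Mul(Rational(-1, 2), Mul(-4, -2)) = Mul(Rational(-1, 2), 8) = -4)
Mul(Mul(-4, O), 17) = Mul(Mul(-4, -4), 17) = Mul(16, 17) = 272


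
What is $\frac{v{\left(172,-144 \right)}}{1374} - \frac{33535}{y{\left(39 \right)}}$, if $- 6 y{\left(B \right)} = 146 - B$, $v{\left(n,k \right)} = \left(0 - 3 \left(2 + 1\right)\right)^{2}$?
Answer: $\frac{92157069}{49006} \approx 1880.5$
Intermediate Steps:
$v{\left(n,k \right)} = 81$ ($v{\left(n,k \right)} = \left(0 - 9\right)^{2} = \left(-9\right)^{2} = 81$)
$y{\left(B \right)} = - \frac{73}{3} + \frac{B}{6}$ ($y{\left(B \right)} = - \frac{146 - B}{6} = - \frac{73}{3} + \frac{B}{6}$)
$\frac{v{\left(172,-144 \right)}}{1374} - \frac{33535}{y{\left(39 \right)}} = \frac{81}{1374} - \frac{33535}{- \frac{73}{3} + \frac{1}{6} \cdot 39} = 81 \cdot \frac{1}{1374} - \frac{33535}{- \frac{73}{3} + \frac{13}{2}} = \frac{27}{458} - \frac{33535}{- \frac{107}{6}} = \frac{27}{458} - - \frac{201210}{107} = \frac{27}{458} + \frac{201210}{107} = \frac{92157069}{49006}$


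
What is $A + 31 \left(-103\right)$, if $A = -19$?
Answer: $-3212$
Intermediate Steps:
$A + 31 \left(-103\right) = -19 + 31 \left(-103\right) = -19 - 3193 = -3212$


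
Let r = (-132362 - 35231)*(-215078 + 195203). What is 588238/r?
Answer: 588238/3330910875 ≈ 0.00017660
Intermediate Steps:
r = 3330910875 (r = -167593*(-19875) = 3330910875)
588238/r = 588238/3330910875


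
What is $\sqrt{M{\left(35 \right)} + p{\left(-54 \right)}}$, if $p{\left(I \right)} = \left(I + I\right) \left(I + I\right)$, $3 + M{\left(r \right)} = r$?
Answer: $4 \sqrt{731} \approx 108.15$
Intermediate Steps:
$M{\left(r \right)} = -3 + r$
$p{\left(I \right)} = 4 I^{2}$ ($p{\left(I \right)} = 2 I 2 I = 4 I^{2}$)
$\sqrt{M{\left(35 \right)} + p{\left(-54 \right)}} = \sqrt{\left(-3 + 35\right) + 4 \left(-54\right)^{2}} = \sqrt{32 + 4 \cdot 2916} = \sqrt{32 + 11664} = \sqrt{11696} = 4 \sqrt{731}$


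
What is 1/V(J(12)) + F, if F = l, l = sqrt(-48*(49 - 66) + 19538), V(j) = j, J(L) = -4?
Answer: -1/4 + sqrt(20354) ≈ 142.42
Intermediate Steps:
l = sqrt(20354) (l = sqrt(-48*(-17) + 19538) = sqrt(816 + 19538) = sqrt(20354) ≈ 142.67)
F = sqrt(20354) ≈ 142.67
1/V(J(12)) + F = 1/(-4) + sqrt(20354) = -1/4 + sqrt(20354)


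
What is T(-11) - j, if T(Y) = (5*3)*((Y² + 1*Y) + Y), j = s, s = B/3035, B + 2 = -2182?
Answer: 4509159/3035 ≈ 1485.7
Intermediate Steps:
B = -2184 (B = -2 - 2182 = -2184)
s = -2184/3035 ≈ -0.71960
j = -2184/3035 ≈ -0.71960
T(Y) = 15*Y² + 30*Y (T(Y) = 15*((Y² + Y) + Y) = 15*((Y + Y²) + Y) = 15*(Y² + 2*Y) = 15*Y² + 30*Y)
T(-11) - j = 15*(-11)*(2 - 11) - 1*(-2184/3035) = 15*(-11)*(-9) + 2184/3035 = 1485 + 2184/3035 = 4509159/3035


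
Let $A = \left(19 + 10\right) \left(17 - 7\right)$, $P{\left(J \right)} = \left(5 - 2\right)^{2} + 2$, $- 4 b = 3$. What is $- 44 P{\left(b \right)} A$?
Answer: $-140360$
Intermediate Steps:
$b = - \frac{3}{4}$ ($b = \left(- \frac{1}{4}\right) 3 = - \frac{3}{4} \approx -0.75$)
$P{\left(J \right)} = 11$ ($P{\left(J \right)} = 3^{2} + 2 = 9 + 2 = 11$)
$A = 290$ ($A = 29 \cdot 10 = 290$)
$- 44 P{\left(b \right)} A = \left(-44\right) 11 \cdot 290 = \left(-484\right) 290 = -140360$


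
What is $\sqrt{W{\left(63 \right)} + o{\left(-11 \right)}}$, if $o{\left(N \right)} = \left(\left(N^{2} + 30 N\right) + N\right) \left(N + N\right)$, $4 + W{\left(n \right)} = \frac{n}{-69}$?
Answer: $\frac{\sqrt{2557761}}{23} \approx 69.535$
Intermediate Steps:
$W{\left(n \right)} = -4 - \frac{n}{69}$ ($W{\left(n \right)} = -4 + \frac{n}{-69} = -4 + n \left(- \frac{1}{69}\right) = -4 - \frac{n}{69}$)
$o{\left(N \right)} = 2 N \left(N^{2} + 31 N\right)$ ($o{\left(N \right)} = \left(N^{2} + 31 N\right) 2 N = 2 N \left(N^{2} + 31 N\right)$)
$\sqrt{W{\left(63 \right)} + o{\left(-11 \right)}} = \sqrt{\left(-4 - \frac{21}{23}\right) + 2 \left(-11\right)^{2} \left(31 - 11\right)} = \sqrt{\left(-4 - \frac{21}{23}\right) + 2 \cdot 121 \cdot 20} = \sqrt{- \frac{113}{23} + 4840} = \sqrt{\frac{111207}{23}} = \frac{\sqrt{2557761}}{23}$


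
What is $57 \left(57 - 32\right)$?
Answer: $1425$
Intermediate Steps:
$57 \left(57 - 32\right) = 57 \cdot 25 = 1425$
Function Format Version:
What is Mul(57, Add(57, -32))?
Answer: 1425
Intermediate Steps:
Mul(57, Add(57, -32)) = Mul(57, 25) = 1425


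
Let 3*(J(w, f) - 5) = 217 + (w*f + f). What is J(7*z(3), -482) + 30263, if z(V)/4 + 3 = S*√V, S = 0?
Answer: 131027/3 ≈ 43676.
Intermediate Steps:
z(V) = -12 (z(V) = -12 + 4*(0*√V) = -12 + 4*0 = -12 + 0 = -12)
J(w, f) = 232/3 + f/3 + f*w/3 (J(w, f) = 5 + (217 + (w*f + f))/3 = 5 + (217 + (f*w + f))/3 = 5 + (217 + (f + f*w))/3 = 5 + (217 + f + f*w)/3 = 5 + (217/3 + f/3 + f*w/3) = 232/3 + f/3 + f*w/3)
J(7*z(3), -482) + 30263 = (232/3 + (⅓)*(-482) + (⅓)*(-482)*(7*(-12))) + 30263 = (232/3 - 482/3 + (⅓)*(-482)*(-84)) + 30263 = (232/3 - 482/3 + 13496) + 30263 = 40238/3 + 30263 = 131027/3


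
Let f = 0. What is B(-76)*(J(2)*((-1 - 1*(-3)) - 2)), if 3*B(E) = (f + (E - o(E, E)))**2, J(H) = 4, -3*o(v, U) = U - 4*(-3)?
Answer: 0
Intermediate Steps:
o(v, U) = -4 - U/3 (o(v, U) = -(U - 4*(-3))/3 = -(U + 12)/3 = -(12 + U)/3 = -4 - U/3)
B(E) = (4 + 4*E/3)**2/3 (B(E) = (0 + (E - (-4 - E/3)))**2/3 = (0 + (E + (4 + E/3)))**2/3 = (0 + (4 + 4*E/3))**2/3 = (4 + 4*E/3)**2/3)
B(-76)*(J(2)*((-1 - 1*(-3)) - 2)) = (16*(3 - 76)**2/27)*(4*((-1 - 1*(-3)) - 2)) = ((16/27)*(-73)**2)*(4*((-1 + 3) - 2)) = ((16/27)*5329)*(4*(2 - 2)) = 85264*(4*0)/27 = (85264/27)*0 = 0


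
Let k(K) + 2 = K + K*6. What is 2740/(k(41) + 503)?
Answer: 685/197 ≈ 3.4772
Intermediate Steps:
k(K) = -2 + 7*K (k(K) = -2 + (K + K*6) = -2 + (K + 6*K) = -2 + 7*K)
2740/(k(41) + 503) = 2740/((-2 + 7*41) + 503) = 2740/((-2 + 287) + 503) = 2740/(285 + 503) = 2740/788 = 2740*(1/788) = 685/197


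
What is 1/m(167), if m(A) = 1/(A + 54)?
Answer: 221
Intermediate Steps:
m(A) = 1/(54 + A)
1/m(167) = 1/(1/(54 + 167)) = 1/(1/221) = 221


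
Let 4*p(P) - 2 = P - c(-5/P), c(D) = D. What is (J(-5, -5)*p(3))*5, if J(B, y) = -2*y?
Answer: 250/3 ≈ 83.333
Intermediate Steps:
p(P) = ½ + P/4 + 5/(4*P) (p(P) = ½ + (P - (-5)/P)/4 = ½ + (P + 5/P)/4 = ½ + (P/4 + 5/(4*P)) = ½ + P/4 + 5/(4*P))
(J(-5, -5)*p(3))*5 = ((-2*(-5))*((¼)*(5 + 3*(2 + 3))/3))*5 = (10*((¼)*(⅓)*(5 + 3*5)))*5 = (10*((¼)*(⅓)*(5 + 15)))*5 = (10*((¼)*(⅓)*20))*5 = (10*(5/3))*5 = (50/3)*5 = 250/3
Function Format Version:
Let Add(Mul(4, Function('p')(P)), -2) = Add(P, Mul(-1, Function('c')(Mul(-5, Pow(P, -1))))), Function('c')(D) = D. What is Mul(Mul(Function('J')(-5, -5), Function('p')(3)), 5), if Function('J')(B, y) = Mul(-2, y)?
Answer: Rational(250, 3) ≈ 83.333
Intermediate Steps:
Function('p')(P) = Add(Rational(1, 2), Mul(Rational(1, 4), P), Mul(Rational(5, 4), Pow(P, -1))) (Function('p')(P) = Add(Rational(1, 2), Mul(Rational(1, 4), Add(P, Mul(-1, Mul(-5, Pow(P, -1)))))) = Add(Rational(1, 2), Mul(Rational(1, 4), Add(P, Mul(5, Pow(P, -1))))) = Add(Rational(1, 2), Add(Mul(Rational(1, 4), P), Mul(Rational(5, 4), Pow(P, -1)))) = Add(Rational(1, 2), Mul(Rational(1, 4), P), Mul(Rational(5, 4), Pow(P, -1))))
Mul(Mul(Function('J')(-5, -5), Function('p')(3)), 5) = Mul(Mul(Mul(-2, -5), Mul(Rational(1, 4), Pow(3, -1), Add(5, Mul(3, Add(2, 3))))), 5) = Mul(Mul(10, Mul(Rational(1, 4), Rational(1, 3), Add(5, Mul(3, 5)))), 5) = Mul(Mul(10, Mul(Rational(1, 4), Rational(1, 3), Add(5, 15))), 5) = Mul(Mul(10, Mul(Rational(1, 4), Rational(1, 3), 20)), 5) = Mul(Mul(10, Rational(5, 3)), 5) = Mul(Rational(50, 3), 5) = Rational(250, 3)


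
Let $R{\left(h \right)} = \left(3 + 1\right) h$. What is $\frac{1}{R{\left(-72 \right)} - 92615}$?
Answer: $- \frac{1}{92903} \approx -1.0764 \cdot 10^{-5}$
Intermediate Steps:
$R{\left(h \right)} = 4 h$
$\frac{1}{R{\left(-72 \right)} - 92615} = \frac{1}{4 \left(-72\right) - 92615} = \frac{1}{-288 - 92615} = \frac{1}{-92903} = - \frac{1}{92903}$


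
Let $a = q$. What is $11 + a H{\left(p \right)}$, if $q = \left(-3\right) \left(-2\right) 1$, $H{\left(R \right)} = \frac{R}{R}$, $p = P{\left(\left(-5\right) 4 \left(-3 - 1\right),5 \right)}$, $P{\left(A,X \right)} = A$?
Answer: $17$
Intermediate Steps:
$p = 80$ ($p = \left(-5\right) 4 \left(-3 - 1\right) = - 20 \left(-3 - 1\right) = \left(-20\right) \left(-4\right) = 80$)
$H{\left(R \right)} = 1$
$q = 6$ ($q = 6 \cdot 1 = 6$)
$a = 6$
$11 + a H{\left(p \right)} = 11 + 6 \cdot 1 = 11 + 6 = 17$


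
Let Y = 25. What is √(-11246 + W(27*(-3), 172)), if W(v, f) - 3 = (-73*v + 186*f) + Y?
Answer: √26687 ≈ 163.36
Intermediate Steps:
W(v, f) = 28 - 73*v + 186*f (W(v, f) = 3 + ((-73*v + 186*f) + 25) = 3 + (25 - 73*v + 186*f) = 28 - 73*v + 186*f)
√(-11246 + W(27*(-3), 172)) = √(-11246 + (28 - 1971*(-3) + 186*172)) = √(-11246 + (28 - 73*(-81) + 31992)) = √(-11246 + (28 + 5913 + 31992)) = √(-11246 + 37933) = √26687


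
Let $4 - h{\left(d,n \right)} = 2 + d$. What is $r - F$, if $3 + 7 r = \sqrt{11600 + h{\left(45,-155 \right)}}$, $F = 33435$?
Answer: $- \frac{234048}{7} + \frac{\sqrt{11557}}{7} \approx -33420.0$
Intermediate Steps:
$h{\left(d,n \right)} = 2 - d$ ($h{\left(d,n \right)} = 4 - \left(2 + d\right) = 2 - d$)
$r = - \frac{3}{7} + \frac{\sqrt{11557}}{7}$ ($r = - \frac{3}{7} + \frac{\sqrt{11600 + \left(2 - 45\right)}}{7} = - \frac{3}{7} + \frac{\sqrt{11600 - 43}}{7} = - \frac{3}{7} + \frac{\sqrt{11557}}{7} \approx 14.929$)
$r - F = \left(- \frac{3}{7} + \frac{\sqrt{11557}}{7}\right) - 33435 = - \frac{234048}{7} + \frac{\sqrt{11557}}{7}$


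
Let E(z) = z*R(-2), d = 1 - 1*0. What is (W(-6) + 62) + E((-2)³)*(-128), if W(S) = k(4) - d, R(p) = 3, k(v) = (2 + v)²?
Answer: 3169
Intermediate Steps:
d = 1 (d = 1 + 0 = 1)
W(S) = 35 (W(S) = (2 + 4)² - 1*1 = 6² - 1 = 36 - 1 = 35)
E(z) = 3*z (E(z) = z*3 = 3*z)
(W(-6) + 62) + E((-2)³)*(-128) = (35 + 62) + (3*(-2)³)*(-128) = 97 + (3*(-8))*(-128) = 97 - 24*(-128) = 97 + 3072 = 3169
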